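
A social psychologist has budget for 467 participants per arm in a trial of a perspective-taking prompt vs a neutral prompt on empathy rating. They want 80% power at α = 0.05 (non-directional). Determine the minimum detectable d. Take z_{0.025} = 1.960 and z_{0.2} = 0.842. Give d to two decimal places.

For two independent groups of n = 467 each: d_min = (z_{α/2} + z_β)·√(2/n).
z-sum = 1.960 + 0.842 = 2.802.
d_min = 2.802 × √(2/467) = 2.802 × 0.0654 = 0.183.

d_min ≈ 0.18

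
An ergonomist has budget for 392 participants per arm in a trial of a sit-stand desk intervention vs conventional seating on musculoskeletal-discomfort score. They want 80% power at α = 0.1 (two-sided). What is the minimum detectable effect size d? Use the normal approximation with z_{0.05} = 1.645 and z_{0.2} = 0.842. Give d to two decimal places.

For two independent groups of n = 392 each: d_min = (z_{α/2} + z_β)·√(2/n).
z-sum = 1.645 + 0.842 = 2.487.
d_min = 2.487 × √(2/392) = 2.487 × 0.0714 = 0.178.

d_min ≈ 0.18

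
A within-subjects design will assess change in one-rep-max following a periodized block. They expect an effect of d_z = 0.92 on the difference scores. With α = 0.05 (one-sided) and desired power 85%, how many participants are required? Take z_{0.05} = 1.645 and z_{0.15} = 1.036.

n = 9 pairs

For a paired (one-sample on differences) test: n = ((z_{α} + z_β) / d)².
z_{α} + z_β = 1.645 + 1.036 = 2.681.
n = (2.681 / 0.92)² = 2.914² = 8.49.
Round up.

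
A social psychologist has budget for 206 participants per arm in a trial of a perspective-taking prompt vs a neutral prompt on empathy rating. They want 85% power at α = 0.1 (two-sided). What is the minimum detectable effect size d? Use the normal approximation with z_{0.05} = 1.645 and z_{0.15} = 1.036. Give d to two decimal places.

For two independent groups of n = 206 each: d_min = (z_{α/2} + z_β)·√(2/n).
z-sum = 1.645 + 1.036 = 2.681.
d_min = 2.681 × √(2/206) = 2.681 × 0.0985 = 0.264.

d_min ≈ 0.26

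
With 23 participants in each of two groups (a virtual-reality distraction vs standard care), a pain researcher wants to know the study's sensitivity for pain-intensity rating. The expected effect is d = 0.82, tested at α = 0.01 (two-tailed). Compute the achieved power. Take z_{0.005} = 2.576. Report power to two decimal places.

power ≈ 0.58

For two equal groups, power = Φ(d·√(n/2) − z_{α/2}).
d·√(n/2) = 0.82 × √(23/2) = 0.82 × 3.391 = 2.781.
z_β = 2.781 − 2.576 = 0.205.
Power = Φ(0.205) = 0.581.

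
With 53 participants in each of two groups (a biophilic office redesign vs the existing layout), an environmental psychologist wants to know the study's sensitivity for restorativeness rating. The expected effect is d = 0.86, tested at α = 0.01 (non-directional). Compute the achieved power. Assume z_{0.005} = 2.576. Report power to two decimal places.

For two equal groups, power = Φ(d·√(n/2) − z_{α/2}).
d·√(n/2) = 0.86 × √(53/2) = 0.86 × 5.148 = 4.427.
z_β = 4.427 − 2.576 = 1.851.
Power = Φ(1.851) = 0.968.

power ≈ 0.97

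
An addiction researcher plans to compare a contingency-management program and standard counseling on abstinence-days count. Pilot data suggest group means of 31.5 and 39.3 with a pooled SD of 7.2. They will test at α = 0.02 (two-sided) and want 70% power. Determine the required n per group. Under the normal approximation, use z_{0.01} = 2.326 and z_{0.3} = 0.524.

Cohen's d = |M₁ − M₂| / SD_pooled = |31.5 − 39.3| / 7.2 = 7.8 / 7.2 = 1.083.
For two independent groups with equal n: n = 2·((z_{α/2} + z_β) / d)².
z_{α/2} + z_β = 2.326 + 0.524 = 2.850.
n = 2 × (2.850 / 1.083)² = 2 × 2.632² = 2 × 6.93 = 13.9.
Round up to the next whole participant.

n = 14 per group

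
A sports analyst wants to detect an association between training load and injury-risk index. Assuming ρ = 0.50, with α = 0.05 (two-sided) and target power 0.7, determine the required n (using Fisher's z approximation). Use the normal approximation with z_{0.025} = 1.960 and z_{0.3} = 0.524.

n = 24

Fisher's z: C = ½·ln((1+r)/(1−r)) = ½·ln(3.0000) = 0.5493.
n = ((z_{α/2} + z_β)/C)² + 3.
(1.960 + 0.524) / 0.5493 = 2.484 / 0.5493 = 4.522.
n = 4.522² + 3 = 20.45 + 3 = 23.4.
Round up.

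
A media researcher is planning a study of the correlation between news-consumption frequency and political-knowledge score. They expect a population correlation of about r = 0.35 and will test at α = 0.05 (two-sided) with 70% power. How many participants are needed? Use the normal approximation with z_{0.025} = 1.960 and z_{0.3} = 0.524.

Fisher's z: C = ½·ln((1+r)/(1−r)) = ½·ln(2.0769) = 0.3654.
n = ((z_{α/2} + z_β)/C)² + 3.
(1.960 + 0.524) / 0.3654 = 2.484 / 0.3654 = 6.798.
n = 6.798² + 3 = 46.21 + 3 = 49.2.
Round up.

n = 50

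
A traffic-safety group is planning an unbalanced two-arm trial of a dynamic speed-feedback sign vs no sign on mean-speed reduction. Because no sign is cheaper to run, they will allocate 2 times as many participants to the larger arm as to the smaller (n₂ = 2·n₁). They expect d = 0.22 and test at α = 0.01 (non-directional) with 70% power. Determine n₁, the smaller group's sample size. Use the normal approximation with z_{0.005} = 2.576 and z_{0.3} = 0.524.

With allocation ratio k = n₂/n₁ = 2, Var(x̄₁−x̄₂) = σ²(1/n₁ + 1/(k·n₁)) = σ²·(k+1)/(k·n₁).
So n₁ = (1 + 1/k)·((z_{α/2} + z_β)/d)² = 1.500 × (3.100/0.22)².
n₁ = 1.500 × 198.55 = 297.8.
Round up: n₁ = 298, giving n₂ = 2 × 298 = 596.

n₁ = 298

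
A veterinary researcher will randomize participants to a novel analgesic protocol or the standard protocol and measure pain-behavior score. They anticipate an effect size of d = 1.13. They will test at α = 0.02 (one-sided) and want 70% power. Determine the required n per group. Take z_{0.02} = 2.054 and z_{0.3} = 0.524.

For two independent groups with equal n: n = 2·((z_{α} + z_β) / d)².
z_{α} + z_β = 2.054 + 0.524 = 2.578.
n = 2 × (2.578 / 1.13)² = 2 × 2.281² = 2 × 5.20 = 10.4.
Round up to the next whole participant.

n = 11 per group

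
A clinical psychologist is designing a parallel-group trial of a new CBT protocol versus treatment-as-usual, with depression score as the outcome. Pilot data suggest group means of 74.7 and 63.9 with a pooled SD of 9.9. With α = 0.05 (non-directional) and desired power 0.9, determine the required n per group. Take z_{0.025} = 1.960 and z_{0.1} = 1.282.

n = 18 per group

Cohen's d = |M₁ − M₂| / SD_pooled = |74.7 − 63.9| / 9.9 = 10.8 / 9.9 = 1.091.
For two independent groups with equal n: n = 2·((z_{α/2} + z_β) / d)².
z_{α/2} + z_β = 1.960 + 1.282 = 3.242.
n = 2 × (3.242 / 1.091)² = 2 × 2.972² = 2 × 8.83 = 17.7.
Round up to the next whole participant.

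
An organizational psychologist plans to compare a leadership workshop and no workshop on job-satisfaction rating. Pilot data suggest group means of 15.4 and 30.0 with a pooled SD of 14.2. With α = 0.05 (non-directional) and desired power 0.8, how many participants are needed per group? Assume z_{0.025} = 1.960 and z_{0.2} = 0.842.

n = 15 per group

Cohen's d = |M₁ − M₂| / SD_pooled = |15.4 − 30.0| / 14.2 = 14.6 / 14.2 = 1.028.
For two independent groups with equal n: n = 2·((z_{α/2} + z_β) / d)².
z_{α/2} + z_β = 1.960 + 0.842 = 2.802.
n = 2 × (2.802 / 1.028)² = 2 × 2.726² = 2 × 7.43 = 14.9.
Round up to the next whole participant.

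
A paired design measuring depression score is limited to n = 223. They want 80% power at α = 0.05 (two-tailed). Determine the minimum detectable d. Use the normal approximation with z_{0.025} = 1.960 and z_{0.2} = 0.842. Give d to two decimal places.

For a single sample (or paired design) of n = 223: d_min = (z_{α/2} + z_β)/√n.
z-sum = 1.960 + 0.842 = 2.802.
d_min = 2.802 / √223 = 2.802 / 14.933 = 0.188.

d_min ≈ 0.19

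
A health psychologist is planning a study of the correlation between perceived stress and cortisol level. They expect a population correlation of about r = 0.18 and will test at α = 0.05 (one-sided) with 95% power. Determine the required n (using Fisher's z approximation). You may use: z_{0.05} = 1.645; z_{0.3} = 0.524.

Fisher's z: C = ½·ln((1+r)/(1−r)) = ½·ln(1.4390) = 0.1820.
n = ((z_{α} + z_β)/C)² + 3.
(1.645 + 1.645) / 0.1820 = 3.290 / 0.1820 = 18.077.
n = 18.077² + 3 = 326.78 + 3 = 329.8.
Round up.

n = 330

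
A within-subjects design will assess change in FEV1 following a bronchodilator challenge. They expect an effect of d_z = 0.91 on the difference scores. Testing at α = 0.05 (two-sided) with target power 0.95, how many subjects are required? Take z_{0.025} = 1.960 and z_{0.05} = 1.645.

n = 16 pairs

For a paired (one-sample on differences) test: n = ((z_{α/2} + z_β) / d)².
z_{α/2} + z_β = 1.960 + 1.645 = 3.605.
n = (3.605 / 0.91)² = 3.962² = 15.69.
Round up.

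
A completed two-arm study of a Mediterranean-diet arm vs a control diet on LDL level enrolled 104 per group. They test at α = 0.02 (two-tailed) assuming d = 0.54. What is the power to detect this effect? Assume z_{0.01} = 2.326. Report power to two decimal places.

power ≈ 0.94

For two equal groups, power = Φ(d·√(n/2) − z_{α/2}).
d·√(n/2) = 0.54 × √(104/2) = 0.54 × 7.211 = 3.894.
z_β = 3.894 − 2.326 = 1.568.
Power = Φ(1.568) = 0.942.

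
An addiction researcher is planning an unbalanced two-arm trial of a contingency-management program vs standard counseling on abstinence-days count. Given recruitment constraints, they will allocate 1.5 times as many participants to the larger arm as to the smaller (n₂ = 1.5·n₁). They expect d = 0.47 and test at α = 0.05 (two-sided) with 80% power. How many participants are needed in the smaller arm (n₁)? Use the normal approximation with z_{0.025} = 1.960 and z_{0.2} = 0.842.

With allocation ratio k = n₂/n₁ = 1.5, Var(x̄₁−x̄₂) = σ²(1/n₁ + 1/(k·n₁)) = σ²·(k+1)/(k·n₁).
So n₁ = (1 + 1/k)·((z_{α/2} + z_β)/d)² = 1.667 × (2.802/0.47)².
n₁ = 1.667 × 35.54 = 59.2.
Round up: n₁ = 60, giving n₂ = 1.5 × 60 = 90.

n₁ = 60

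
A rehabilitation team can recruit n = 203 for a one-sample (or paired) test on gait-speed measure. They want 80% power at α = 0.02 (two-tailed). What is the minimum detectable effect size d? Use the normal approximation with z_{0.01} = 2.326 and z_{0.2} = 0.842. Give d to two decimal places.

d_min ≈ 0.22

For a single sample (or paired design) of n = 203: d_min = (z_{α/2} + z_β)/√n.
z-sum = 2.326 + 0.842 = 3.168.
d_min = 3.168 / √203 = 3.168 / 14.248 = 0.222.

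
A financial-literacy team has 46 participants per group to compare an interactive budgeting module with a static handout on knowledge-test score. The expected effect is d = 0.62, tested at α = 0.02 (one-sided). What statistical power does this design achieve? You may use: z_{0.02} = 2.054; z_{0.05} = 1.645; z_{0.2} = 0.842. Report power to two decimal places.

For two equal groups, power = Φ(d·√(n/2) − z_{α}).
d·√(n/2) = 0.62 × √(46/2) = 0.62 × 4.796 = 2.973.
z_β = 2.973 − 2.054 = 0.919.
Power = Φ(0.919) = 0.821.

power ≈ 0.82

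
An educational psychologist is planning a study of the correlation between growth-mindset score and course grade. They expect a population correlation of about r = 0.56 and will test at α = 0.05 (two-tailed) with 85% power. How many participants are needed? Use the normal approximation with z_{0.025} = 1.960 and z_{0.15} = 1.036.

Fisher's z: C = ½·ln((1+r)/(1−r)) = ½·ln(3.5455) = 0.6328.
n = ((z_{α/2} + z_β)/C)² + 3.
(1.960 + 1.036) / 0.6328 = 2.996 / 0.6328 = 4.735.
n = 4.735² + 3 = 22.42 + 3 = 25.4.
Round up.

n = 26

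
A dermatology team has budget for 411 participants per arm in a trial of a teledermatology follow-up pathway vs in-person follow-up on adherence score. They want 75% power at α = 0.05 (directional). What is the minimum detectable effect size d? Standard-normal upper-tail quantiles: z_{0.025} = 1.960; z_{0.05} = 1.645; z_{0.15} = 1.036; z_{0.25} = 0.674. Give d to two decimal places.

For two independent groups of n = 411 each: d_min = (z_{α} + z_β)·√(2/n).
z-sum = 1.645 + 0.674 = 2.319.
d_min = 2.319 × √(2/411) = 2.319 × 0.0698 = 0.162.

d_min ≈ 0.16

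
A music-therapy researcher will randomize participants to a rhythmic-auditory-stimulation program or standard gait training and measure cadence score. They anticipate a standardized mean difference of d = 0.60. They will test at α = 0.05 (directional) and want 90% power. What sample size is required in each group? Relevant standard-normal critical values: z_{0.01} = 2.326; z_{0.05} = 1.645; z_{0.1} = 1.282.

n = 48 per group

For two independent groups with equal n: n = 2·((z_{α} + z_β) / d)².
z_{α} + z_β = 1.645 + 1.282 = 2.927.
n = 2 × (2.927 / 0.60)² = 2 × 4.878² = 2 × 23.80 = 47.6.
Round up to the next whole participant.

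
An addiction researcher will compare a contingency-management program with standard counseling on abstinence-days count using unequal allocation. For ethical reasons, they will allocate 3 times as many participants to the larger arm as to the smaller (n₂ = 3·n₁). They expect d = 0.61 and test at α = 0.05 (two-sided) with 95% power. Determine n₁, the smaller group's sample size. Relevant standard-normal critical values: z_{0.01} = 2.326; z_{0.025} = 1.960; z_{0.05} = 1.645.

With allocation ratio k = n₂/n₁ = 3, Var(x̄₁−x̄₂) = σ²(1/n₁ + 1/(k·n₁)) = σ²·(k+1)/(k·n₁).
So n₁ = (1 + 1/k)·((z_{α/2} + z_β)/d)² = 1.333 × (3.605/0.61)².
n₁ = 1.333 × 34.93 = 46.6.
Round up: n₁ = 47, giving n₂ = 3 × 47 = 141.

n₁ = 47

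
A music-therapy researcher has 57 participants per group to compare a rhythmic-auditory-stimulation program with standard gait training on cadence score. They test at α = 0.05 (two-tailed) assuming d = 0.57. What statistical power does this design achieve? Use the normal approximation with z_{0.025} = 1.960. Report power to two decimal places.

For two equal groups, power = Φ(d·√(n/2) − z_{α/2}).
d·√(n/2) = 0.57 × √(57/2) = 0.57 × 5.339 = 3.043.
z_β = 3.043 − 1.960 = 1.083.
Power = Φ(1.083) = 0.861.

power ≈ 0.86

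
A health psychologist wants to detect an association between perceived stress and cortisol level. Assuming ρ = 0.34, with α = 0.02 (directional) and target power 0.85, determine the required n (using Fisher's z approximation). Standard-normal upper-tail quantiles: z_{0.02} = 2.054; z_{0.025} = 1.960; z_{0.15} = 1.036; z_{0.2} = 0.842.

n = 80

Fisher's z: C = ½·ln((1+r)/(1−r)) = ½·ln(2.0303) = 0.3541.
n = ((z_{α} + z_β)/C)² + 3.
(2.054 + 1.036) / 0.3541 = 3.090 / 0.3541 = 8.726.
n = 8.726² + 3 = 76.15 + 3 = 79.1.
Round up.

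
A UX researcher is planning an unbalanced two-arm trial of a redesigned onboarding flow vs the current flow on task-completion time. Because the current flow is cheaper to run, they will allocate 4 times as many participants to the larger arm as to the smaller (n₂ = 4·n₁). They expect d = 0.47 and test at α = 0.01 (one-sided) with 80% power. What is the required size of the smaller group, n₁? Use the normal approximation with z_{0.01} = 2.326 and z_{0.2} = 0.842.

With allocation ratio k = n₂/n₁ = 4, Var(x̄₁−x̄₂) = σ²(1/n₁ + 1/(k·n₁)) = σ²·(k+1)/(k·n₁).
So n₁ = (1 + 1/k)·((z_{α} + z_β)/d)² = 1.250 × (3.168/0.47)².
n₁ = 1.250 × 45.43 = 56.8.
Round up: n₁ = 57, giving n₂ = 4 × 57 = 228.

n₁ = 57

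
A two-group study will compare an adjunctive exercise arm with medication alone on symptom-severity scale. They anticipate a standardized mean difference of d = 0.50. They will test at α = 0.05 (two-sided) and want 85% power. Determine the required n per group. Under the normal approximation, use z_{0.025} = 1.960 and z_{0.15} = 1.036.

n = 72 per group

For two independent groups with equal n: n = 2·((z_{α/2} + z_β) / d)².
z_{α/2} + z_β = 1.960 + 1.036 = 2.996.
n = 2 × (2.996 / 0.50)² = 2 × 5.992² = 2 × 35.90 = 71.8.
Round up to the next whole participant.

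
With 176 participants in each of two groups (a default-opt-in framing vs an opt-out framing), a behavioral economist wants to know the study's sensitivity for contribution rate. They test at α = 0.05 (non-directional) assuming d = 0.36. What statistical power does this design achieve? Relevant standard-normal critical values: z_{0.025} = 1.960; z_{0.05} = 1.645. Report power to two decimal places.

power ≈ 0.92

For two equal groups, power = Φ(d·√(n/2) − z_{α/2}).
d·√(n/2) = 0.36 × √(176/2) = 0.36 × 9.381 = 3.377.
z_β = 3.377 − 1.960 = 1.417.
Power = Φ(1.417) = 0.922.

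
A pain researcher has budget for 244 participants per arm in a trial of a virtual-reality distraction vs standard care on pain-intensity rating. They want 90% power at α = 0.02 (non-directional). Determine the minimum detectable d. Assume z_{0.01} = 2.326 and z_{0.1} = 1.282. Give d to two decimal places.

For two independent groups of n = 244 each: d_min = (z_{α/2} + z_β)·√(2/n).
z-sum = 2.326 + 1.282 = 3.608.
d_min = 3.608 × √(2/244) = 3.608 × 0.0905 = 0.327.

d_min ≈ 0.33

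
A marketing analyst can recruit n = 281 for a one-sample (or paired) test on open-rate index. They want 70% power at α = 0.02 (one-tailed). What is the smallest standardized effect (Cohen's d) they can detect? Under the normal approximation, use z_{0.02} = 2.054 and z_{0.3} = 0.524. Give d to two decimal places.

For a single sample (or paired design) of n = 281: d_min = (z_{α} + z_β)/√n.
z-sum = 2.054 + 0.524 = 2.578.
d_min = 2.578 / √281 = 2.578 / 16.763 = 0.154.

d_min ≈ 0.15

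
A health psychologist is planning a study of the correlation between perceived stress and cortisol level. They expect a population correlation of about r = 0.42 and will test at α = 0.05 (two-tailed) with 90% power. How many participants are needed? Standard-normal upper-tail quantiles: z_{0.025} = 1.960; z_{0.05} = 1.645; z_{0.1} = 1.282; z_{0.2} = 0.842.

n = 56

Fisher's z: C = ½·ln((1+r)/(1−r)) = ½·ln(2.4483) = 0.4477.
n = ((z_{α/2} + z_β)/C)² + 3.
(1.960 + 1.282) / 0.4477 = 3.242 / 0.4477 = 7.241.
n = 7.241² + 3 = 52.44 + 3 = 55.4.
Round up.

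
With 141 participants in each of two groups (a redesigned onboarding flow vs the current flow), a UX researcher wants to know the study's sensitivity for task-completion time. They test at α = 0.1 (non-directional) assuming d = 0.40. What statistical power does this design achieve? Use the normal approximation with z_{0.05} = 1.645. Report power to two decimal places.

For two equal groups, power = Φ(d·√(n/2) − z_{α/2}).
d·√(n/2) = 0.40 × √(141/2) = 0.40 × 8.396 = 3.359.
z_β = 3.359 − 1.645 = 1.714.
Power = Φ(1.714) = 0.957.

power ≈ 0.96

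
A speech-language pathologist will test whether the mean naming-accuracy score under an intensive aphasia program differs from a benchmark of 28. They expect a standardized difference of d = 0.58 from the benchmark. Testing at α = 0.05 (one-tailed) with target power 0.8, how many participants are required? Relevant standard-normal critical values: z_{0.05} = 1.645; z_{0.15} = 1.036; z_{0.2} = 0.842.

For a one-sample test: n = ((z_{α} + z_β) / d)².
z_{α} + z_β = 1.645 + 0.842 = 2.487.
n = (2.487 / 0.58)² = 4.288² = 18.39.
Round up.

n = 19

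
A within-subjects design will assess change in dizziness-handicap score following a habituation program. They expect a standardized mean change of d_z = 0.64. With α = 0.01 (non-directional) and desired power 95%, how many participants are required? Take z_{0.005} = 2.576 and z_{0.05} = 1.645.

n = 44 pairs

For a paired (one-sample on differences) test: n = ((z_{α/2} + z_β) / d)².
z_{α/2} + z_β = 2.576 + 1.645 = 4.221.
n = (4.221 / 0.64)² = 6.595² = 43.50.
Round up.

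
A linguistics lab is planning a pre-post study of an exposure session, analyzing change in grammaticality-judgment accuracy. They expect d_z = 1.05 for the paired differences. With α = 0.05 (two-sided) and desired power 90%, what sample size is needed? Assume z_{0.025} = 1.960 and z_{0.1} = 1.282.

n = 10 pairs

For a paired (one-sample on differences) test: n = ((z_{α/2} + z_β) / d)².
z_{α/2} + z_β = 1.960 + 1.282 = 3.242.
n = (3.242 / 1.05)² = 3.088² = 9.53.
Round up.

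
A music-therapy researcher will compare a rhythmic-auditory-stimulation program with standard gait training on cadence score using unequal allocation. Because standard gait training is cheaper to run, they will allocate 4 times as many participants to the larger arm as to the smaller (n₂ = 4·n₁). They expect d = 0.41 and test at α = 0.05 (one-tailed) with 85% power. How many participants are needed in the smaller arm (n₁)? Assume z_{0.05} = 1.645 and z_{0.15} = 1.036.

With allocation ratio k = n₂/n₁ = 4, Var(x̄₁−x̄₂) = σ²(1/n₁ + 1/(k·n₁)) = σ²·(k+1)/(k·n₁).
So n₁ = (1 + 1/k)·((z_{α} + z_β)/d)² = 1.250 × (2.681/0.41)².
n₁ = 1.250 × 42.76 = 53.4.
Round up: n₁ = 54, giving n₂ = 4 × 54 = 216.

n₁ = 54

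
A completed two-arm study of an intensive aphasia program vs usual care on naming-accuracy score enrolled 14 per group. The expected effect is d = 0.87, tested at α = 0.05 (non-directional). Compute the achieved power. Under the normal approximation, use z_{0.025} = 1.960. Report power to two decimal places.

power ≈ 0.63

For two equal groups, power = Φ(d·√(n/2) − z_{α/2}).
d·√(n/2) = 0.87 × √(14/2) = 0.87 × 2.646 = 2.302.
z_β = 2.302 − 1.960 = 0.342.
Power = Φ(0.342) = 0.634.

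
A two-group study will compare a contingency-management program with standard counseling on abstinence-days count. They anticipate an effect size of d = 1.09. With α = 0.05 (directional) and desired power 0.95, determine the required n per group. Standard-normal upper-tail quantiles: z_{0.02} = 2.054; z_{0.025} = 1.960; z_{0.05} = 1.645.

n = 19 per group

For two independent groups with equal n: n = 2·((z_{α} + z_β) / d)².
z_{α} + z_β = 1.645 + 1.645 = 3.290.
n = 2 × (3.290 / 1.09)² = 2 × 3.018² = 2 × 9.11 = 18.2.
Round up to the next whole participant.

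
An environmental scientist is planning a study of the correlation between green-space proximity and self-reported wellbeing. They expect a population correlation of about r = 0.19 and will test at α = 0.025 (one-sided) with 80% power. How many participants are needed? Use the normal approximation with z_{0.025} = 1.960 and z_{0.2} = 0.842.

n = 216

Fisher's z: C = ½·ln((1+r)/(1−r)) = ½·ln(1.4691) = 0.1923.
n = ((z_{α} + z_β)/C)² + 3.
(1.960 + 0.842) / 0.1923 = 2.802 / 0.1923 = 14.571.
n = 14.571² + 3 = 212.31 + 3 = 215.3.
Round up.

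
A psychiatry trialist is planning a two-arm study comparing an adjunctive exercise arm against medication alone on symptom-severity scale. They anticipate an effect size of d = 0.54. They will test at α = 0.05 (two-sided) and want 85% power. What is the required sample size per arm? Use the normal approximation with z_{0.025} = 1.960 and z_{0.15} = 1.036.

For two independent groups with equal n: n = 2·((z_{α/2} + z_β) / d)².
z_{α/2} + z_β = 1.960 + 1.036 = 2.996.
n = 2 × (2.996 / 0.54)² = 2 × 5.548² = 2 × 30.78 = 61.6.
Round up to the next whole participant.

n = 62 per group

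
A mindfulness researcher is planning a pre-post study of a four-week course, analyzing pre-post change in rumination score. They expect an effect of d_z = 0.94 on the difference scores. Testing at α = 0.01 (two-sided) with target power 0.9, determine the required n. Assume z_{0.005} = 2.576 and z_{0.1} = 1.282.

n = 17 pairs

For a paired (one-sample on differences) test: n = ((z_{α/2} + z_β) / d)².
z_{α/2} + z_β = 2.576 + 1.282 = 3.858.
n = (3.858 / 0.94)² = 4.104² = 16.84.
Round up.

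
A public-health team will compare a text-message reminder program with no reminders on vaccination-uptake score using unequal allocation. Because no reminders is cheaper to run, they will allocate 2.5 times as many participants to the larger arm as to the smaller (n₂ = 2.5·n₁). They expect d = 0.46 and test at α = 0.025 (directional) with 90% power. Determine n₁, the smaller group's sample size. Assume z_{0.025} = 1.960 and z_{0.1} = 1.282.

n₁ = 70

With allocation ratio k = n₂/n₁ = 2.5, Var(x̄₁−x̄₂) = σ²(1/n₁ + 1/(k·n₁)) = σ²·(k+1)/(k·n₁).
So n₁ = (1 + 1/k)·((z_{α} + z_β)/d)² = 1.400 × (3.242/0.46)².
n₁ = 1.400 × 49.67 = 69.5.
Round up: n₁ = 70, giving n₂ = 2.5 × 70 = 175.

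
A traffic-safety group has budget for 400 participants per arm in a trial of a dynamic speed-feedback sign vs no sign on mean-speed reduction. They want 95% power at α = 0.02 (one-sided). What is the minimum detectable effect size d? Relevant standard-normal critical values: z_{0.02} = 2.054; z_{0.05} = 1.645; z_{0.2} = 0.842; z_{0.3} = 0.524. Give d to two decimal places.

d_min ≈ 0.26

For two independent groups of n = 400 each: d_min = (z_{α} + z_β)·√(2/n).
z-sum = 2.054 + 1.645 = 3.699.
d_min = 3.699 × √(2/400) = 3.699 × 0.0707 = 0.262.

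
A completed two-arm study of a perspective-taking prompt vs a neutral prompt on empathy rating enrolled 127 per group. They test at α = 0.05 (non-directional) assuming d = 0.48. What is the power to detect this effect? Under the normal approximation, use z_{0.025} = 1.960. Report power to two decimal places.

For two equal groups, power = Φ(d·√(n/2) − z_{α/2}).
d·√(n/2) = 0.48 × √(127/2) = 0.48 × 7.969 = 3.825.
z_β = 3.825 − 1.960 = 1.865.
Power = Φ(1.865) = 0.969.

power ≈ 0.97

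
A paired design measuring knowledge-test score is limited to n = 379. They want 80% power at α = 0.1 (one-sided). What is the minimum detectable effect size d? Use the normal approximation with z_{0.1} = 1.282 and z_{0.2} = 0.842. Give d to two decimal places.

d_min ≈ 0.11

For a single sample (or paired design) of n = 379: d_min = (z_{α} + z_β)/√n.
z-sum = 1.282 + 0.842 = 2.124.
d_min = 2.124 / √379 = 2.124 / 19.468 = 0.109.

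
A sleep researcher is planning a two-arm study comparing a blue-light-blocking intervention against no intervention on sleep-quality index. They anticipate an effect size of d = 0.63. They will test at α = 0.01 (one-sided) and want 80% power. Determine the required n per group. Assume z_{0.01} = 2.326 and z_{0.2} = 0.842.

n = 51 per group

For two independent groups with equal n: n = 2·((z_{α} + z_β) / d)².
z_{α} + z_β = 2.326 + 0.842 = 3.168.
n = 2 × (3.168 / 0.63)² = 2 × 5.029² = 2 × 25.29 = 50.6.
Round up to the next whole participant.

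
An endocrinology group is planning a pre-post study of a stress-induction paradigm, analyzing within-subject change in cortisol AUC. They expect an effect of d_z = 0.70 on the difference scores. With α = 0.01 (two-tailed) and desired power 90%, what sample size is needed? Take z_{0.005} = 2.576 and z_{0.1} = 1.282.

For a paired (one-sample on differences) test: n = ((z_{α/2} + z_β) / d)².
z_{α/2} + z_β = 2.576 + 1.282 = 3.858.
n = (3.858 / 0.70)² = 5.511² = 30.38.
Round up.

n = 31 pairs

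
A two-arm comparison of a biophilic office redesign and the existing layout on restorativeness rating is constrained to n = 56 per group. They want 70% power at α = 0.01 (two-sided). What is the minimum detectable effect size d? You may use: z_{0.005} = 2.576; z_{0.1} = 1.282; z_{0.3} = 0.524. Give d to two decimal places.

d_min ≈ 0.59

For two independent groups of n = 56 each: d_min = (z_{α/2} + z_β)·√(2/n).
z-sum = 2.576 + 0.524 = 3.100.
d_min = 3.100 × √(2/56) = 3.100 × 0.1890 = 0.586.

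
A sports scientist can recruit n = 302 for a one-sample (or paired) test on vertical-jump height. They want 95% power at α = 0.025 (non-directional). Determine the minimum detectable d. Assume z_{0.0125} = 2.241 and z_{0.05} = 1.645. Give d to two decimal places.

For a single sample (or paired design) of n = 302: d_min = (z_{α/2} + z_β)/√n.
z-sum = 2.241 + 1.645 = 3.886.
d_min = 3.886 / √302 = 3.886 / 17.378 = 0.224.

d_min ≈ 0.22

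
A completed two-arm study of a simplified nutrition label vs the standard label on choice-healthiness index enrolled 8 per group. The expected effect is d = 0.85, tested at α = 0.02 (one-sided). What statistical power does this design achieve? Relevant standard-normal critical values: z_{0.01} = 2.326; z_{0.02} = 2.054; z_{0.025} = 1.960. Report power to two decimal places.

power ≈ 0.36

For two equal groups, power = Φ(d·√(n/2) − z_{α}).
d·√(n/2) = 0.85 × √(8/2) = 0.85 × 2.000 = 1.700.
z_β = 1.700 − 2.054 = -0.354.
Power = Φ(-0.354) = 0.362.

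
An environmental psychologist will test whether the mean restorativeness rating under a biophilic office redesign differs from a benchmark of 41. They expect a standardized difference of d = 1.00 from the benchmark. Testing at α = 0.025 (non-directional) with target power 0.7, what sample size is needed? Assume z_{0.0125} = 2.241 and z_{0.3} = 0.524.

n = 8

For a one-sample test: n = ((z_{α/2} + z_β) / d)².
z_{α/2} + z_β = 2.241 + 0.524 = 2.765.
n = (2.765 / 1.00)² = 2.765² = 7.65.
Round up.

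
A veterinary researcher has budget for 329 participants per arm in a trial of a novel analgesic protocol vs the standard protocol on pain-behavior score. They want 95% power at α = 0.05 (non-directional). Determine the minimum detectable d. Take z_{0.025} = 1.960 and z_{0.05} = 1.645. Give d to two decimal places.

For two independent groups of n = 329 each: d_min = (z_{α/2} + z_β)·√(2/n).
z-sum = 1.960 + 1.645 = 3.605.
d_min = 3.605 × √(2/329) = 3.605 × 0.0780 = 0.281.

d_min ≈ 0.28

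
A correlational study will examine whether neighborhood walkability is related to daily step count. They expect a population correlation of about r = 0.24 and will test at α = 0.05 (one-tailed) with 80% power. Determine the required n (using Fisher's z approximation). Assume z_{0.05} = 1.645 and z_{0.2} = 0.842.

n = 107

Fisher's z: C = ½·ln((1+r)/(1−r)) = ½·ln(1.6316) = 0.2448.
n = ((z_{α} + z_β)/C)² + 3.
(1.645 + 0.842) / 0.2448 = 2.487 / 0.2448 = 10.159.
n = 10.159² + 3 = 103.21 + 3 = 106.2.
Round up.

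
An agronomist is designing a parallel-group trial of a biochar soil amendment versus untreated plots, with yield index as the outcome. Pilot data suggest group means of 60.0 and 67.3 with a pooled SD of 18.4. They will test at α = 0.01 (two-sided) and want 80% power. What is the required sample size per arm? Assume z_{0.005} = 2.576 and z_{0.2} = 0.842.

n = 149 per group

Cohen's d = |M₁ − M₂| / SD_pooled = |60.0 − 67.3| / 18.4 = 7.3 / 18.4 = 0.397.
For two independent groups with equal n: n = 2·((z_{α/2} + z_β) / d)².
z_{α/2} + z_β = 2.576 + 0.842 = 3.418.
n = 2 × (3.418 / 0.397)² = 2 × 8.610² = 2 × 74.12 = 148.2.
Round up to the next whole participant.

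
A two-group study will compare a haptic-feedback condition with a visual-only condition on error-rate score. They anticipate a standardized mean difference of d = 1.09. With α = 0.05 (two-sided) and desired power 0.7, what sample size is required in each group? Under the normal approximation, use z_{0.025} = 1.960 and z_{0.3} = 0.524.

For two independent groups with equal n: n = 2·((z_{α/2} + z_β) / d)².
z_{α/2} + z_β = 1.960 + 0.524 = 2.484.
n = 2 × (2.484 / 1.09)² = 2 × 2.279² = 2 × 5.19 = 10.4.
Round up to the next whole participant.

n = 11 per group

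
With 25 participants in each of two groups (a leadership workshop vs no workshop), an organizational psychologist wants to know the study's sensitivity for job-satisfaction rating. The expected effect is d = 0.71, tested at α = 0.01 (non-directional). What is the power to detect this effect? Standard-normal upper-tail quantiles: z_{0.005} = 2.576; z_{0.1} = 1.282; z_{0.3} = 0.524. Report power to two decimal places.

power ≈ 0.47

For two equal groups, power = Φ(d·√(n/2) − z_{α/2}).
d·√(n/2) = 0.71 × √(25/2) = 0.71 × 3.536 = 2.510.
z_β = 2.510 − 2.576 = -0.066.
Power = Φ(-0.066) = 0.474.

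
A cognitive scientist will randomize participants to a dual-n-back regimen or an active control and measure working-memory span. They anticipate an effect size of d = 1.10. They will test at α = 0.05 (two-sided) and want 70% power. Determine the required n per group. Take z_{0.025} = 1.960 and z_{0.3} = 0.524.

n = 11 per group

For two independent groups with equal n: n = 2·((z_{α/2} + z_β) / d)².
z_{α/2} + z_β = 1.960 + 0.524 = 2.484.
n = 2 × (2.484 / 1.10)² = 2 × 2.258² = 2 × 5.10 = 10.2.
Round up to the next whole participant.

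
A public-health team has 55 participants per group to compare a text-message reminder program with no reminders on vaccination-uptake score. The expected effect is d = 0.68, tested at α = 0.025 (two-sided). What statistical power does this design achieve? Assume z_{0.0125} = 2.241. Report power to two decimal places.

For two equal groups, power = Φ(d·√(n/2) − z_{α/2}).
d·√(n/2) = 0.68 × √(55/2) = 0.68 × 5.244 = 3.566.
z_β = 3.566 − 2.241 = 1.325.
Power = Φ(1.325) = 0.907.

power ≈ 0.91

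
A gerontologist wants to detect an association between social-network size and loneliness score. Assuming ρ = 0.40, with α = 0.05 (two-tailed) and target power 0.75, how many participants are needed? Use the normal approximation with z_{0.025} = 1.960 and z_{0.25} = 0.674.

Fisher's z: C = ½·ln((1+r)/(1−r)) = ½·ln(2.3333) = 0.4236.
n = ((z_{α/2} + z_β)/C)² + 3.
(1.960 + 0.674) / 0.4236 = 2.634 / 0.4236 = 6.218.
n = 6.218² + 3 = 38.67 + 3 = 41.7.
Round up.

n = 42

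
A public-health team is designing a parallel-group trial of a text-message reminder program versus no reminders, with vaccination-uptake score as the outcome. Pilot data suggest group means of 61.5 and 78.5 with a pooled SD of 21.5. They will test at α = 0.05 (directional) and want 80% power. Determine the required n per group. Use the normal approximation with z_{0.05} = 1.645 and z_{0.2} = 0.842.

Cohen's d = |M₁ − M₂| / SD_pooled = |61.5 − 78.5| / 21.5 = 17.0 / 21.5 = 0.791.
For two independent groups with equal n: n = 2·((z_{α} + z_β) / d)².
z_{α} + z_β = 1.645 + 0.842 = 2.487.
n = 2 × (2.487 / 0.791)² = 2 × 3.144² = 2 × 9.89 = 19.8.
Round up to the next whole participant.

n = 20 per group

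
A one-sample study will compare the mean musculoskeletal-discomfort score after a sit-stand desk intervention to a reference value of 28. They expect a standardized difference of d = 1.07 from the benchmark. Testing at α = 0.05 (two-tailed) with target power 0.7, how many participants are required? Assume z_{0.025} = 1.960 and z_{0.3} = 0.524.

n = 6

For a one-sample test: n = ((z_{α/2} + z_β) / d)².
z_{α/2} + z_β = 1.960 + 0.524 = 2.484.
n = (2.484 / 1.07)² = 2.321² = 5.39.
Round up.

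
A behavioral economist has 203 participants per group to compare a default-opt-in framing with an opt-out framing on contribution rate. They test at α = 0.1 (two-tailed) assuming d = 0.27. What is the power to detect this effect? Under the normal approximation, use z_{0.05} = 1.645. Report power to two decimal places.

For two equal groups, power = Φ(d·√(n/2) − z_{α/2}).
d·√(n/2) = 0.27 × √(203/2) = 0.27 × 10.075 = 2.720.
z_β = 2.720 − 1.645 = 1.075.
Power = Φ(1.075) = 0.859.

power ≈ 0.86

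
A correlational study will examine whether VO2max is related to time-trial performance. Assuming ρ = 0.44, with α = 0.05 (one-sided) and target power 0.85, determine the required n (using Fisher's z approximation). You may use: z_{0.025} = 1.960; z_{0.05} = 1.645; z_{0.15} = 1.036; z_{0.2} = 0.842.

Fisher's z: C = ½·ln((1+r)/(1−r)) = ½·ln(2.5714) = 0.4722.
n = ((z_{α} + z_β)/C)² + 3.
(1.645 + 1.036) / 0.4722 = 2.681 / 0.4722 = 5.678.
n = 5.678² + 3 = 32.24 + 3 = 35.2.
Round up.

n = 36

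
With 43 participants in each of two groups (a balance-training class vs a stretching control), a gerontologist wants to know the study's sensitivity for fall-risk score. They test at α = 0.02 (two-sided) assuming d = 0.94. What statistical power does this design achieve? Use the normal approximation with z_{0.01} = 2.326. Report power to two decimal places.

For two equal groups, power = Φ(d·√(n/2) − z_{α/2}).
d·√(n/2) = 0.94 × √(43/2) = 0.94 × 4.637 = 4.359.
z_β = 4.359 − 2.326 = 2.033.
Power = Φ(2.033) = 0.979.

power ≈ 0.98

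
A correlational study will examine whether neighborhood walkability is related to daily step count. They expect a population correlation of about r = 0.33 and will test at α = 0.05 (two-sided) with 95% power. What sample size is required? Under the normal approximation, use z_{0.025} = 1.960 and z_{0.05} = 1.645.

n = 114

Fisher's z: C = ½·ln((1+r)/(1−r)) = ½·ln(1.9851) = 0.3428.
n = ((z_{α/2} + z_β)/C)² + 3.
(1.960 + 1.645) / 0.3428 = 3.605 / 0.3428 = 10.516.
n = 10.516² + 3 = 110.59 + 3 = 113.6.
Round up.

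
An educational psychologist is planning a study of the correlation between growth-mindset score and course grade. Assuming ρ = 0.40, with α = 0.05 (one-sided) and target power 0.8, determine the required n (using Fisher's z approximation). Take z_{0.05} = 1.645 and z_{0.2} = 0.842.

Fisher's z: C = ½·ln((1+r)/(1−r)) = ½·ln(2.3333) = 0.4236.
n = ((z_{α} + z_β)/C)² + 3.
(1.645 + 0.842) / 0.4236 = 2.487 / 0.4236 = 5.871.
n = 5.871² + 3 = 34.47 + 3 = 37.5.
Round up.

n = 38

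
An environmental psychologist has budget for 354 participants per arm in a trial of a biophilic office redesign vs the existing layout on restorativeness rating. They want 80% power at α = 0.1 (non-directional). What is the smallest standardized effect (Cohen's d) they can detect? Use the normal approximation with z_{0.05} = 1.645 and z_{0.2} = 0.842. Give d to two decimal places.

For two independent groups of n = 354 each: d_min = (z_{α/2} + z_β)·√(2/n).
z-sum = 1.645 + 0.842 = 2.487.
d_min = 2.487 × √(2/354) = 2.487 × 0.0752 = 0.187.

d_min ≈ 0.19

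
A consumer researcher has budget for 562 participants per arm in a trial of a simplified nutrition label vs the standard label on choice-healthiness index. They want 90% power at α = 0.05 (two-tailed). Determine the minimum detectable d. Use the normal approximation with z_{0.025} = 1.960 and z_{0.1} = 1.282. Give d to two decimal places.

For two independent groups of n = 562 each: d_min = (z_{α/2} + z_β)·√(2/n).
z-sum = 1.960 + 1.282 = 3.242.
d_min = 3.242 × √(2/562) = 3.242 × 0.0597 = 0.193.

d_min ≈ 0.19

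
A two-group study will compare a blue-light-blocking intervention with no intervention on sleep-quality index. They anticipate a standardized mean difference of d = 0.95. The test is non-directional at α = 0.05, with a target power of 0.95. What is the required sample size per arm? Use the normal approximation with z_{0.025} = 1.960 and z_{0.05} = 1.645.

For two independent groups with equal n: n = 2·((z_{α/2} + z_β) / d)².
z_{α/2} + z_β = 1.960 + 1.645 = 3.605.
n = 2 × (3.605 / 0.95)² = 2 × 3.795² = 2 × 14.40 = 28.8.
Round up to the next whole participant.

n = 29 per group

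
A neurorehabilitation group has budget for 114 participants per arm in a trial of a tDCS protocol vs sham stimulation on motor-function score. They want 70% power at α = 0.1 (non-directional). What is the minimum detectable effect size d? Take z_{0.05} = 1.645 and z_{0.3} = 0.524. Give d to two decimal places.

d_min ≈ 0.29

For two independent groups of n = 114 each: d_min = (z_{α/2} + z_β)·√(2/n).
z-sum = 1.645 + 0.524 = 2.169.
d_min = 2.169 × √(2/114) = 2.169 × 0.1325 = 0.287.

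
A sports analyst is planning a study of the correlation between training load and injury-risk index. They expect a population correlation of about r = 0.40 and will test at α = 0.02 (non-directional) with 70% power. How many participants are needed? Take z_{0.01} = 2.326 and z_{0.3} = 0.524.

Fisher's z: C = ½·ln((1+r)/(1−r)) = ½·ln(2.3333) = 0.4236.
n = ((z_{α/2} + z_β)/C)² + 3.
(2.326 + 0.524) / 0.4236 = 2.850 / 0.4236 = 6.728.
n = 6.728² + 3 = 45.27 + 3 = 48.3.
Round up.

n = 49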